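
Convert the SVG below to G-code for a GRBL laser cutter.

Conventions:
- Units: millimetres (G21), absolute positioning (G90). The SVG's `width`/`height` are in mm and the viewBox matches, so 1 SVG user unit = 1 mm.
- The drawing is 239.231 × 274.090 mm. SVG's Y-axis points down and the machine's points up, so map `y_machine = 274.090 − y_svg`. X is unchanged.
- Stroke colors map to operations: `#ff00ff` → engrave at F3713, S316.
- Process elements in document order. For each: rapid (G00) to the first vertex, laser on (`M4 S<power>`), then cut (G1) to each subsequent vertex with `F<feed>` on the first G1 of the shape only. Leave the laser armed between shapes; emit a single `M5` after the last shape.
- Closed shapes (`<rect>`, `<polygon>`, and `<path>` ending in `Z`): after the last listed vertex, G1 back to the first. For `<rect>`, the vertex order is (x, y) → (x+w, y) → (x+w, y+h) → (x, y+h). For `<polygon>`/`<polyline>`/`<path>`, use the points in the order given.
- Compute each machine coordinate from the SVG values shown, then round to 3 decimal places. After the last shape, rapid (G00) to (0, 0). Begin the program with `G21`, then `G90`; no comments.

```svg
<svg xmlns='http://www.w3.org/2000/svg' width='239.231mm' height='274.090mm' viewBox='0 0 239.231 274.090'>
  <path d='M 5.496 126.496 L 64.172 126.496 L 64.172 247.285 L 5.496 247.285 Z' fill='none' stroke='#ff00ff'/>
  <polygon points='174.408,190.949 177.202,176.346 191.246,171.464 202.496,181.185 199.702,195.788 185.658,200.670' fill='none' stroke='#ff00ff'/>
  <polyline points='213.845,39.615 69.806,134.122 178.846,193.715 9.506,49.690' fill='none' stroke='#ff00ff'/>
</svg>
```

Since the viewBox matches the mm dimensions, user units are millimetres directly. The only transform is the Y-flip y_m = 274.090 − y_svg.

Shape 1 is a rectangle drawn with `<path>`. Its stroke #ff00ff means engrave at S316, F3713. After flipping Y the toolpath is (5.496,147.594) → (64.172,147.594) → (64.172,26.805) → (5.496,26.805) → (5.496,147.594), returning to the start.

Shape 2 is a regular polygon drawn with `<polygon>`. Its stroke #ff00ff means engrave at S316, F3713. After flipping Y the toolpath is (174.408,83.141) → (177.202,97.744) → (191.246,102.626) → (202.496,92.905) → (199.702,78.302) → (185.658,73.420) → (174.408,83.141), returning to the start.

Shape 3 is a open polyline drawn with `<polyline>`. Its stroke #ff00ff means engrave at S316, F3713. After flipping Y the toolpath is (213.845,234.475) → (69.806,139.968) → (178.846,80.375) → (9.506,224.400).

G21
G90
G00 X5.496 Y147.594
M4 S316
G1 X64.172 Y147.594 F3713
G1 X64.172 Y26.805
G1 X5.496 Y26.805
G1 X5.496 Y147.594
G00 X174.408 Y83.141
M4 S316
G1 X177.202 Y97.744 F3713
G1 X191.246 Y102.626
G1 X202.496 Y92.905
G1 X199.702 Y78.302
G1 X185.658 Y73.420
G1 X174.408 Y83.141
G00 X213.845 Y234.475
M4 S316
G1 X69.806 Y139.968 F3713
G1 X178.846 Y80.375
G1 X9.506 Y224.400
M5
G00 X0.000 Y0.000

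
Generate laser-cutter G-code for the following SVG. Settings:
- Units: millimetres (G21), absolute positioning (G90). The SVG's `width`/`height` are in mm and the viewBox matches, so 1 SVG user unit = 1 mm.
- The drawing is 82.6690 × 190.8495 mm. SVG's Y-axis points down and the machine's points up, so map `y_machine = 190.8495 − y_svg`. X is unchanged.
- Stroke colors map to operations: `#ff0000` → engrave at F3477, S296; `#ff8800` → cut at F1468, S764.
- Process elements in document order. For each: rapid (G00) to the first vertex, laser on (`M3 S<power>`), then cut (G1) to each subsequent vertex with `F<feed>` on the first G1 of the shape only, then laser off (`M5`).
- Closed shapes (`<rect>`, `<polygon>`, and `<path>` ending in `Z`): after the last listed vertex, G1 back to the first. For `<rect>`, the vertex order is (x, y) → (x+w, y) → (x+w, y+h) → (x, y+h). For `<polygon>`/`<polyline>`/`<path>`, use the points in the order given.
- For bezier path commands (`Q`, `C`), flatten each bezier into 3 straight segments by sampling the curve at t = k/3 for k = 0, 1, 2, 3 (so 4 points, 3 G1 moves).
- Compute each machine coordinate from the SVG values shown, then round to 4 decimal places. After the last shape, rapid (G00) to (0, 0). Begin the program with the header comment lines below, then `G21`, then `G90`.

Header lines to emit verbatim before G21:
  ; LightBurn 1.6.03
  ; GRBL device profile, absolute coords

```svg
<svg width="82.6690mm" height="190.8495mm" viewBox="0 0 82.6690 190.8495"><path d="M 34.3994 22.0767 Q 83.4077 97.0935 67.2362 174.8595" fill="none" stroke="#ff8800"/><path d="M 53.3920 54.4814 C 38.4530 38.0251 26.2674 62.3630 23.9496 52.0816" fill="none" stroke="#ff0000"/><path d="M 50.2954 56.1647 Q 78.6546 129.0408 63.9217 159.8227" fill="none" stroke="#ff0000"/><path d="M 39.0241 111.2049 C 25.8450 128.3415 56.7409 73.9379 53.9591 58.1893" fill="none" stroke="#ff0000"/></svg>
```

; LightBurn 1.6.03
; GRBL device profile, absolute coords
G21
G90
G00 X34.3994 Y168.7728
M3 S764
G1 X59.8294 Y118.4561 F1468
G1 X70.7750 Y67.5285
G1 X67.2362 Y15.9900
M5
G00 X53.3920 Y136.3681
M3 S296
G1 X39.6343 Y142.0194 F3477
G1 X29.2932 Y137.2332
G1 X23.9496 Y138.7679
M5
G00 X50.2954 Y134.6848
M3 S296
G1 X64.4135 Y90.7779 F3477
G1 X68.9556 Y56.2252
G1 X63.9217 Y31.0268
M5
G00 X39.0241 Y79.6446
M3 S296
G1 X37.6569 Y82.2734 F3477
G1 X48.3947 Y108.1079
G1 X53.9591 Y132.6602
M5
G00 X0.0000 Y0.0000

1 u = 1 mm; y_m = 190.8495 − y.

[1] `<path>` quadratic bezier, #ff8800→cut S764 F1468: (34.3994,168.7728) → (59.8294,118.4561) → (70.7750,67.5285) → (67.2362,15.9900)

[2] `<path>` cubic bezier, #ff0000→engrave S296 F3477: (53.3920,136.3681) → (39.6343,142.0194) → (29.2932,137.2332) → (23.9496,138.7679)

[3] `<path>` quadratic bezier, #ff0000→engrave S296 F3477: (50.2954,134.6848) → (64.4135,90.7779) → (68.9556,56.2252) → (63.9217,31.0268)

[4] `<path>` cubic bezier, #ff0000→engrave S296 F3477: (39.0241,79.6446) → (37.6569,82.2734) → (48.3947,108.1079) → (53.9591,132.6602)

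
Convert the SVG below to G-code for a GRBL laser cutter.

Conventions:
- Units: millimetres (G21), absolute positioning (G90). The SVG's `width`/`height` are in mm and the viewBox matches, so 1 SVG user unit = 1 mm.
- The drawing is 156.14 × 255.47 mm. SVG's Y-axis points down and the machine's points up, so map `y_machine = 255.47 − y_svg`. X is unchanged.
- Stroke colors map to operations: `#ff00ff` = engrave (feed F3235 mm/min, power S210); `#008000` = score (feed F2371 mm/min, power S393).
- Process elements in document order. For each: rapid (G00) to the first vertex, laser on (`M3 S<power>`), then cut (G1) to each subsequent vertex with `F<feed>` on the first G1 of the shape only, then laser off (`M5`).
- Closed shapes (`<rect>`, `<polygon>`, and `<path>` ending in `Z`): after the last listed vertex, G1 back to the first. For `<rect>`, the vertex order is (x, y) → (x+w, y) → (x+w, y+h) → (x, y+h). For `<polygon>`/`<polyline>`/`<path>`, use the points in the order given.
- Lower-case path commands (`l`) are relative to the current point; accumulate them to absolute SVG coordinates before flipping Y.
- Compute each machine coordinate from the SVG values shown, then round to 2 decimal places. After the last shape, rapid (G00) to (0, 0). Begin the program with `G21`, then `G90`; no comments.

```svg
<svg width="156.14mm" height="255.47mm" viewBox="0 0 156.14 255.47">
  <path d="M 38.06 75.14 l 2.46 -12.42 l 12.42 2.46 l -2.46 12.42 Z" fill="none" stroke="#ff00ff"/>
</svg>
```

G21
G90
G00 X38.06 Y180.33
M3 S210
G1 X40.52 Y192.75 F3235
G1 X52.94 Y190.29
G1 X50.48 Y177.87
G1 X38.06 Y180.33
M5
G00 X0.00 Y0.00

Since the viewBox matches the mm dimensions, user units are millimetres directly. The only transform is the Y-flip y_m = 255.47 − y_svg.

Shape 1 is a regular polygon drawn with `<path>`. Its stroke #ff00ff means engrave at S210, F3235. After flipping Y the toolpath is (38.06,180.33) → (40.52,192.75) → (52.94,190.29) → (50.48,177.87) → (38.06,180.33), returning to the start.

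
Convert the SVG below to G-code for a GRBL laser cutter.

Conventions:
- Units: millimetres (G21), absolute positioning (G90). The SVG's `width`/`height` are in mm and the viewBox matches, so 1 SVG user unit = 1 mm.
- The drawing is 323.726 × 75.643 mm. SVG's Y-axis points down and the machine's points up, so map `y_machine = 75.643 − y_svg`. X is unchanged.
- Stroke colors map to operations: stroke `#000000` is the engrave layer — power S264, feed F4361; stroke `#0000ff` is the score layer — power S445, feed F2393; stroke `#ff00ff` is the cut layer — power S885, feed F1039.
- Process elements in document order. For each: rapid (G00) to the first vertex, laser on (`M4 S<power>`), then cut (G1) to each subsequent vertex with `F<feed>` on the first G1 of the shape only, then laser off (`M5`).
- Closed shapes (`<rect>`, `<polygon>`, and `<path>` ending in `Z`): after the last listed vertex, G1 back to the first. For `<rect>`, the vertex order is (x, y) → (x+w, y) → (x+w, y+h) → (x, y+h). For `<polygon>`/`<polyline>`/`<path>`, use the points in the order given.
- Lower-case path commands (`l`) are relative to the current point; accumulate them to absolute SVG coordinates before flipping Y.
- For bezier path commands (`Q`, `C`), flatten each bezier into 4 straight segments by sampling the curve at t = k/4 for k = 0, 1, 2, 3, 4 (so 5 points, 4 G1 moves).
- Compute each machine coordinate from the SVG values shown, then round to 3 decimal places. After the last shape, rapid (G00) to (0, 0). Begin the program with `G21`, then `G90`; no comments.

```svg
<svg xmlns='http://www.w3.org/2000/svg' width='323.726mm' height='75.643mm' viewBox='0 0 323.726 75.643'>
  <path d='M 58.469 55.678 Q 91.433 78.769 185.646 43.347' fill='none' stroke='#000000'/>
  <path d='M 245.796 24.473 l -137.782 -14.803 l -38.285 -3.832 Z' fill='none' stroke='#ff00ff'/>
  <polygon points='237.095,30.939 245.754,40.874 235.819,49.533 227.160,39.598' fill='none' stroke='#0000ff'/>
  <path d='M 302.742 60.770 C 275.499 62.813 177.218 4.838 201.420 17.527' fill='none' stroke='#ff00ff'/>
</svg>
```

G21
G90
G00 X58.469 Y19.965
M4 S264
G1 X78.779 Y12.077 F4361
G1 X106.745 Y11.502
G1 X142.368 Y18.242
G1 X185.646 Y32.296
M5
G00 X245.796 Y51.170
M4 S885
G1 X108.014 Y65.973 F1039
G1 X69.729 Y69.805
G1 X245.796 Y51.170
M5
G00 X237.095 Y44.704
M4 S445
G1 X245.754 Y34.769 F2393
G1 X235.819 Y26.110
G1 X227.160 Y36.045
G1 X237.095 Y44.704
M5
G00 X302.742 Y14.873
M4 S885
G1 X272.014 Y22.552 F1039
G1 X232.789 Y40.487
G1 X203.210 Y56.425
G1 X201.420 Y58.116
M5
G00 X0.000 Y0.000

1 u = 1 mm; y_m = 75.643 − y.

[1] `<path>` quadratic bezier, #000000→engrave S264 F4361: (58.469,19.965) → (78.779,12.077) → (106.745,11.502) → (142.368,18.242) → (185.646,32.296)

[2] `<path>` closed polygon, #ff00ff→cut S885 F1039: (245.796,51.170) → (108.014,65.973) → (69.729,69.805) → (245.796,51.170) (closed)

[3] `<polygon>` regular polygon, #0000ff→score S445 F2393: (237.095,44.704) → (245.754,34.769) → (235.819,26.110) → (227.160,36.045) → (237.095,44.704) (closed)

[4] `<path>` cubic bezier, #ff00ff→cut S885 F1039: (302.742,14.873) → (272.014,22.552) → (232.789,40.487) → (203.210,56.425) → (201.420,58.116)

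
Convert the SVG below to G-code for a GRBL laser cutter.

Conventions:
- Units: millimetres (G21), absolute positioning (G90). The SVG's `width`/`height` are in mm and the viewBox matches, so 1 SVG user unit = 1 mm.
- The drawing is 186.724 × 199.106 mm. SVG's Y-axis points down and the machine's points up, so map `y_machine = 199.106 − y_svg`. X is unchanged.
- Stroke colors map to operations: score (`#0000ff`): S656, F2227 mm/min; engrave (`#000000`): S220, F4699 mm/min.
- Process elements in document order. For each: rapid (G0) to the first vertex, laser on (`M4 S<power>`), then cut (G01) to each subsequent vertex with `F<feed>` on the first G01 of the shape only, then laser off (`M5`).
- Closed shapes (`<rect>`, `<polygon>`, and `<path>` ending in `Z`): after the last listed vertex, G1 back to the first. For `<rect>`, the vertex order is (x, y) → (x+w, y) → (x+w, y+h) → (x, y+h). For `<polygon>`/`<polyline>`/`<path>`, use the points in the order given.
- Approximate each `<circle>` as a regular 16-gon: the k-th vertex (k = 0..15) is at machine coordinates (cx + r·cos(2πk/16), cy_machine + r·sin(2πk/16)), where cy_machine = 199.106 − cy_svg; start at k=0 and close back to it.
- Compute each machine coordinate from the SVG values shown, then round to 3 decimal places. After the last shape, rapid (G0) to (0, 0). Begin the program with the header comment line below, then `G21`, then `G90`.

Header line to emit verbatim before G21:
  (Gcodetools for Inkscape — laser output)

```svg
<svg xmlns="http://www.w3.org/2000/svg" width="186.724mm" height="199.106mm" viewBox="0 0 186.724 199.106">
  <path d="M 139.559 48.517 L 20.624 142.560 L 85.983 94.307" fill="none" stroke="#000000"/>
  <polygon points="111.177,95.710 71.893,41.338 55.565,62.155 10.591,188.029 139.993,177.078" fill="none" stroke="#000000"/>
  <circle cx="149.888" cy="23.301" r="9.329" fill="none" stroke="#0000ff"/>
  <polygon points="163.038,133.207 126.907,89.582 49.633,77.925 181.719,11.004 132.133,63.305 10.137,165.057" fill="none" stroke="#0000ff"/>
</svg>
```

1 u = 1 mm; y_m = 199.106 − y.

[1] `<path>` open polyline, #000000→engrave S220 F4699: (139.559,150.589) → (20.624,56.546) → (85.983,104.799)

[2] `<polygon>` closed polygon, #000000→engrave S220 F4699: (111.177,103.396) → (71.893,157.768) → (55.565,136.951) → (10.591,11.077) → (139.993,22.028) → (111.177,103.396) (closed)

[3] `<circle>` circle, #0000ff→score S656 F2227: (159.217,175.805) → (158.507,179.375) → (156.485,182.402) → (153.458,184.424) → (149.888,185.134) → (146.318,184.424) → (143.291,182.402) → (141.269,179.375) → (140.559,175.805) → (141.269,172.235) → (143.291,169.208) → (146.318,167.186) → (149.888,166.476) → (153.458,167.186) → (156.485,169.208) → (158.507,172.235) → (159.217,175.805) (closed)

[4] `<polygon>` closed polygon, #0000ff→score S656 F2227: (163.038,65.899) → (126.907,109.524) → (49.633,121.181) → (181.719,188.102) → (132.133,135.801) → (10.137,34.049) → (163.038,65.899) (closed)

(Gcodetools for Inkscape — laser output)
G21
G90
G0 X139.559 Y150.589
M4 S220
G01 X20.624 Y56.546 F4699
G01 X85.983 Y104.799
M5
G0 X111.177 Y103.396
M4 S220
G01 X71.893 Y157.768 F4699
G01 X55.565 Y136.951
G01 X10.591 Y11.077
G01 X139.993 Y22.028
G01 X111.177 Y103.396
M5
G0 X159.217 Y175.805
M4 S656
G01 X158.507 Y179.375 F2227
G01 X156.485 Y182.402
G01 X153.458 Y184.424
G01 X149.888 Y185.134
G01 X146.318 Y184.424
G01 X143.291 Y182.402
G01 X141.269 Y179.375
G01 X140.559 Y175.805
G01 X141.269 Y172.235
G01 X143.291 Y169.208
G01 X146.318 Y167.186
G01 X149.888 Y166.476
G01 X153.458 Y167.186
G01 X156.485 Y169.208
G01 X158.507 Y172.235
G01 X159.217 Y175.805
M5
G0 X163.038 Y65.899
M4 S656
G01 X126.907 Y109.524 F2227
G01 X49.633 Y121.181
G01 X181.719 Y188.102
G01 X132.133 Y135.801
G01 X10.137 Y34.049
G01 X163.038 Y65.899
M5
G0 X0.000 Y0.000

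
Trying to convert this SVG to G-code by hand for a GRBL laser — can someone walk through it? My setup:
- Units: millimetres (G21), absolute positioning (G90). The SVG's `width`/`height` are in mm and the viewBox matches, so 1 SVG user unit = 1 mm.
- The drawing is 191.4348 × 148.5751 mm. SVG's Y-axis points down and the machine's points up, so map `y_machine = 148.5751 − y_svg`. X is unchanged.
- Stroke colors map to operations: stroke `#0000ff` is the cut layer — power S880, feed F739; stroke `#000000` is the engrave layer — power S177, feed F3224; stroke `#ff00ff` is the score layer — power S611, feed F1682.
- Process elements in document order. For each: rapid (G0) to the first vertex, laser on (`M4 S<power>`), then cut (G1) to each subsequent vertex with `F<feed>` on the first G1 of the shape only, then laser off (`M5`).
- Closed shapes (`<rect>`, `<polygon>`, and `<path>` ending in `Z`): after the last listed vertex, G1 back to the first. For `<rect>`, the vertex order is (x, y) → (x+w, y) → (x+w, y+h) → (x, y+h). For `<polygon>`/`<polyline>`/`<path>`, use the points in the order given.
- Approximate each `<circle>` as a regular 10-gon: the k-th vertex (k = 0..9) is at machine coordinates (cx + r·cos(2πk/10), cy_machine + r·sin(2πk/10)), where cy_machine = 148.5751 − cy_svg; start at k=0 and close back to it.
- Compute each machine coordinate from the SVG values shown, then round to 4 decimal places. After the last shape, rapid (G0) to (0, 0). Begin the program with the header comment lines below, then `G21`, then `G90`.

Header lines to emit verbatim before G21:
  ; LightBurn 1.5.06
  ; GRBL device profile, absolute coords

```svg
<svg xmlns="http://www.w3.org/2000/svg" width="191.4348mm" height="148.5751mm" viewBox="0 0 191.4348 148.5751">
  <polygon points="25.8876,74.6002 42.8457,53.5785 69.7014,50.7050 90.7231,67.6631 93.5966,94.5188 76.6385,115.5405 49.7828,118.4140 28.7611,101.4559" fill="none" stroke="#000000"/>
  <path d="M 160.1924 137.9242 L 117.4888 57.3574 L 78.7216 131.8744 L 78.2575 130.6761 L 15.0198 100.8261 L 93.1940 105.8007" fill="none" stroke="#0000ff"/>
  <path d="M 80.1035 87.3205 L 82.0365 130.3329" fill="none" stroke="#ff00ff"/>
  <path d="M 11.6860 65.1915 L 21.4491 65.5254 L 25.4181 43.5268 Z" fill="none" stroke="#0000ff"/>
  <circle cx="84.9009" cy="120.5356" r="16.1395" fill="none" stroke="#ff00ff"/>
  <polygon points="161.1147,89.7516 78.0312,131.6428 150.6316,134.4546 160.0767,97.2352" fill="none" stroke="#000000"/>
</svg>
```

; LightBurn 1.5.06
; GRBL device profile, absolute coords
G21
G90
G0 X25.8876 Y73.9749
M4 S177
G1 X42.8457 Y94.9966 F3224
G1 X69.7014 Y97.8701
G1 X90.7231 Y80.9120
G1 X93.5966 Y54.0563
G1 X76.6385 Y33.0346
G1 X49.7828 Y30.1611
G1 X28.7611 Y47.1192
G1 X25.8876 Y73.9749
M5
G0 X160.1924 Y10.6509
M4 S880
G1 X117.4888 Y91.2177 F739
G1 X78.7216 Y16.7007
G1 X78.2575 Y17.8990
G1 X15.0198 Y47.7490
G1 X93.1940 Y42.7744
M5
G0 X80.1035 Y61.2546
M4 S611
G1 X82.0365 Y18.2422 F1682
M5
G0 X11.6860 Y83.3836
M4 S880
G1 X21.4491 Y83.0497 F739
G1 X25.4181 Y105.0483
G1 X11.6860 Y83.3836
M5
G0 X101.0404 Y28.0395
M4 S611
G1 X97.9580 Y37.5261 F1682
G1 X89.8883 Y43.3891
G1 X79.9135 Y43.3891
G1 X71.8438 Y37.5261
G1 X68.7614 Y28.0395
G1 X71.8438 Y18.5529
G1 X79.9135 Y12.6899
G1 X89.8883 Y12.6899
G1 X97.9580 Y18.5529
G1 X101.0404 Y28.0395
M5
G0 X161.1147 Y58.8235
M4 S177
G1 X78.0312 Y16.9323 F3224
G1 X150.6316 Y14.1205
G1 X160.0767 Y51.3399
G1 X161.1147 Y58.8235
M5
G0 X0.0000 Y0.0000

viewBox `0 0 191.4348 148.5751` with mm width/height → 1 unit = 1 mm. Flip: y_m = 148.5751 − y_svg.

**Shape 1** — `<polygon>` regular polygon, stroke `#000000` → engrave (S177, F3224). Machine vertices: (25.8876,73.9749) → (42.8457,94.9966) → (69.7014,97.8701) → (90.7231,80.9120) → (93.5966,54.0563) → (76.6385,33.0346) → (49.7828,30.1611) → (28.7611,47.1192) → (25.8876,73.9749). Closed: final G1 returns to the first vertex.

**Shape 2** — `<path>` open polyline, stroke `#0000ff` → cut (S880, F739). Machine vertices: (160.1924,10.6509) → (117.4888,91.2177) → (78.7216,16.7007) → (78.2575,17.8990) → (15.0198,47.7490) → (93.1940,42.7744). Open path.

**Shape 3** — `<path>` line segment, stroke `#ff00ff` → score (S611, F1682). Machine vertices: (80.1035,61.2546) → (82.0365,18.2422). Open path.

**Shape 4** — `<path>` closed polygon, stroke `#0000ff` → cut (S880, F739). Machine vertices: (11.6860,83.3836) → (21.4491,83.0497) → (25.4181,105.0483) → (11.6860,83.3836). Closed: final G1 returns to the first vertex.

**Shape 5** — `<circle>` circle, stroke `#ff00ff` → score (S611, F1682). Machine vertices: (101.0404,28.0395) → (97.9580,37.5261) → (89.8883,43.3891) → (79.9135,43.3891) → (71.8438,37.5261) → (68.7614,28.0395) → (71.8438,18.5529) → (79.9135,12.6899) → (89.8883,12.6899) → (97.9580,18.5529) → (101.0404,28.0395). Closed: final G1 returns to the first vertex.

**Shape 6** — `<polygon>` closed polygon, stroke `#000000` → engrave (S177, F3224). Machine vertices: (161.1147,58.8235) → (78.0312,16.9323) → (150.6316,14.1205) → (160.0767,51.3399) → (161.1147,58.8235). Closed: final G1 returns to the first vertex.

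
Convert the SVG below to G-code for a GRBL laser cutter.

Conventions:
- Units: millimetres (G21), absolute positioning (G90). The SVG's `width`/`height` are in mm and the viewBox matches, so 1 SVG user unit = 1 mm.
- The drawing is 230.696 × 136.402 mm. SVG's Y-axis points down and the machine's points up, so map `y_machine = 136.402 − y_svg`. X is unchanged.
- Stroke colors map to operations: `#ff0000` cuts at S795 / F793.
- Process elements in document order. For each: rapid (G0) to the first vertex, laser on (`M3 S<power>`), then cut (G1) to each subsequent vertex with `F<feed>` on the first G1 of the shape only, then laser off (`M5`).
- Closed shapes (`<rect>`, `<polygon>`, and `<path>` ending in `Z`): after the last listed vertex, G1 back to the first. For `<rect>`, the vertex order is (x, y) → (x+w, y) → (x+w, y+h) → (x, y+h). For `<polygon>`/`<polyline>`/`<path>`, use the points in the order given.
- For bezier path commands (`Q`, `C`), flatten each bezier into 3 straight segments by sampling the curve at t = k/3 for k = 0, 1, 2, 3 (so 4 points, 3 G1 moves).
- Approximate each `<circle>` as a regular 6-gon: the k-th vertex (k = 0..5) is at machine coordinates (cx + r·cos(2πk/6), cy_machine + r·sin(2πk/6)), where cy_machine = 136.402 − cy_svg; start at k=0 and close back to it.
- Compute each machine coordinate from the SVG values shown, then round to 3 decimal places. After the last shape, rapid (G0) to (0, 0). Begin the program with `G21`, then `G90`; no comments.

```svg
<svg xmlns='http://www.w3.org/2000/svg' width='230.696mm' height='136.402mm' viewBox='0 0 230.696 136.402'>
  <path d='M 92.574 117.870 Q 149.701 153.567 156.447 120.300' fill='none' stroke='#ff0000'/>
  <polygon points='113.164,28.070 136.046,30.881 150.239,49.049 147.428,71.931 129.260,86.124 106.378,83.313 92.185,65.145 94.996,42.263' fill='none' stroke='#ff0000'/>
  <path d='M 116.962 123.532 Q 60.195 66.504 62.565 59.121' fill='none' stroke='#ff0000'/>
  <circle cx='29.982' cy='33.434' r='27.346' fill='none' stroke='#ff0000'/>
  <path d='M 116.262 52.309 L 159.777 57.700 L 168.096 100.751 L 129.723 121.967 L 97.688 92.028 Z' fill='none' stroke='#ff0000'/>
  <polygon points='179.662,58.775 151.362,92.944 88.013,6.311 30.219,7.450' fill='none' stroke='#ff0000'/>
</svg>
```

Since the viewBox matches the mm dimensions, user units are millimetres directly. The only transform is the Y-flip y_m = 136.402 − y_svg.

Shape 1 is a quadratic bezier drawn with `<path>`. Its stroke #ff0000 means cut at S795, F793. After flipping Y the toolpath is (92.574,18.532) → (125.061,2.397) → (146.352,1.587) → (156.447,16.102).

Shape 2 is a regular polygon drawn with `<polygon>`. Its stroke #ff0000 means cut at S795, F793. After flipping Y the toolpath is (113.164,108.332) → (136.046,105.521) → (150.239,87.353) → (147.428,64.471) → (129.260,50.278) → (106.378,53.089) → (92.185,71.257) → (94.996,94.139) → (113.164,108.332), returning to the start.

Shape 3 is a quadratic bezier drawn with `<path>`. Its stroke #ff0000 means cut at S795, F793. After flipping Y the toolpath is (116.962,12.870) → (85.688,45.373) → (67.556,66.843) → (62.565,77.281).

Shape 4 is a circle drawn with `<circle>`. Its stroke #ff0000 means cut at S795, F793. After flipping Y the toolpath is (57.328,102.968) → (43.655,126.650) → (16.309,126.650) → (2.636,102.968) → (16.309,79.286) → (43.655,79.286) → (57.328,102.968), returning to the start.

Shape 5 is a regular polygon drawn with `<path>`. Its stroke #ff0000 means cut at S795, F793. After flipping Y the toolpath is (116.262,84.093) → (159.777,78.702) → (168.096,35.651) → (129.723,14.435) → (97.688,44.374) → (116.262,84.093), returning to the start.

Shape 6 is a closed polygon drawn with `<polygon>`. Its stroke #ff0000 means cut at S795, F793. After flipping Y the toolpath is (179.662,77.627) → (151.362,43.458) → (88.013,130.091) → (30.219,128.952) → (179.662,77.627), returning to the start.

G21
G90
G0 X92.574 Y18.532
M3 S795
G1 X125.061 Y2.397 F793
G1 X146.352 Y1.587
G1 X156.447 Y16.102
M5
G0 X113.164 Y108.332
M3 S795
G1 X136.046 Y105.521 F793
G1 X150.239 Y87.353
G1 X147.428 Y64.471
G1 X129.260 Y50.278
G1 X106.378 Y53.089
G1 X92.185 Y71.257
G1 X94.996 Y94.139
G1 X113.164 Y108.332
M5
G0 X116.962 Y12.870
M3 S795
G1 X85.688 Y45.373 F793
G1 X67.556 Y66.843
G1 X62.565 Y77.281
M5
G0 X57.328 Y102.968
M3 S795
G1 X43.655 Y126.650 F793
G1 X16.309 Y126.650
G1 X2.636 Y102.968
G1 X16.309 Y79.286
G1 X43.655 Y79.286
G1 X57.328 Y102.968
M5
G0 X116.262 Y84.093
M3 S795
G1 X159.777 Y78.702 F793
G1 X168.096 Y35.651
G1 X129.723 Y14.435
G1 X97.688 Y44.374
G1 X116.262 Y84.093
M5
G0 X179.662 Y77.627
M3 S795
G1 X151.362 Y43.458 F793
G1 X88.013 Y130.091
G1 X30.219 Y128.952
G1 X179.662 Y77.627
M5
G0 X0.000 Y0.000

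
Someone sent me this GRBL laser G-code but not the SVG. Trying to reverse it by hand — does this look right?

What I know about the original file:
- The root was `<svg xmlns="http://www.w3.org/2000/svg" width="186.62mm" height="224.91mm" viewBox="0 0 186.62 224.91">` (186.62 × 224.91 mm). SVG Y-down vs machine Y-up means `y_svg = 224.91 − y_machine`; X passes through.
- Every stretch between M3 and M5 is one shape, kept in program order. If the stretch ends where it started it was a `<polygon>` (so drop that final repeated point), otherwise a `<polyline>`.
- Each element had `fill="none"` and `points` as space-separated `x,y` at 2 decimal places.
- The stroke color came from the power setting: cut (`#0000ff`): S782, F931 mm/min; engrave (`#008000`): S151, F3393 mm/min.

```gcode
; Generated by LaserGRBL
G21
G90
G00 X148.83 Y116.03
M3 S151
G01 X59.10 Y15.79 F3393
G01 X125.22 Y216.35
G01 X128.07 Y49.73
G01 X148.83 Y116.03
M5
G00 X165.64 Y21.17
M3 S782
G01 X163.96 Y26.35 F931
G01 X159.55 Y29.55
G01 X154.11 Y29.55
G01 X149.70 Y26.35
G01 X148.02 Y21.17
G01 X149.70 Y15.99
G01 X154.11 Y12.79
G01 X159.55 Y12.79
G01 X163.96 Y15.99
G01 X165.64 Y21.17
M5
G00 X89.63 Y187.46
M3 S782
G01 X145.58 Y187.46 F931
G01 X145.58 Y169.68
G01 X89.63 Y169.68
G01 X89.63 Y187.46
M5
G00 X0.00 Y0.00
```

y_svg = 224.91 − y_m.

[1] S151→`#008000` (engrave); closed run; points: 148.83,108.88 59.10,209.12 125.22,8.56 128.07,175.18

[2] S782→`#0000ff` (cut); closed run; points: 165.64,203.74 163.96,198.56 159.55,195.36 154.11,195.36 149.70,198.56 148.02,203.74 149.70,208.92 154.11,212.12 159.55,212.12 163.96,208.92

[3] S782→`#0000ff` (cut); closed run; points: 89.63,37.45 145.58,37.45 145.58,55.23 89.63,55.23

<svg xmlns="http://www.w3.org/2000/svg" width="186.62mm" height="224.91mm" viewBox="0 0 186.62 224.91">
  <polygon points="148.83,108.88 59.10,209.12 125.22,8.56 128.07,175.18" fill="none" stroke="#008000"/>
  <polygon points="165.64,203.74 163.96,198.56 159.55,195.36 154.11,195.36 149.70,198.56 148.02,203.74 149.70,208.92 154.11,212.12 159.55,212.12 163.96,208.92" fill="none" stroke="#0000ff"/>
  <polygon points="89.63,37.45 145.58,37.45 145.58,55.23 89.63,55.23" fill="none" stroke="#0000ff"/>
</svg>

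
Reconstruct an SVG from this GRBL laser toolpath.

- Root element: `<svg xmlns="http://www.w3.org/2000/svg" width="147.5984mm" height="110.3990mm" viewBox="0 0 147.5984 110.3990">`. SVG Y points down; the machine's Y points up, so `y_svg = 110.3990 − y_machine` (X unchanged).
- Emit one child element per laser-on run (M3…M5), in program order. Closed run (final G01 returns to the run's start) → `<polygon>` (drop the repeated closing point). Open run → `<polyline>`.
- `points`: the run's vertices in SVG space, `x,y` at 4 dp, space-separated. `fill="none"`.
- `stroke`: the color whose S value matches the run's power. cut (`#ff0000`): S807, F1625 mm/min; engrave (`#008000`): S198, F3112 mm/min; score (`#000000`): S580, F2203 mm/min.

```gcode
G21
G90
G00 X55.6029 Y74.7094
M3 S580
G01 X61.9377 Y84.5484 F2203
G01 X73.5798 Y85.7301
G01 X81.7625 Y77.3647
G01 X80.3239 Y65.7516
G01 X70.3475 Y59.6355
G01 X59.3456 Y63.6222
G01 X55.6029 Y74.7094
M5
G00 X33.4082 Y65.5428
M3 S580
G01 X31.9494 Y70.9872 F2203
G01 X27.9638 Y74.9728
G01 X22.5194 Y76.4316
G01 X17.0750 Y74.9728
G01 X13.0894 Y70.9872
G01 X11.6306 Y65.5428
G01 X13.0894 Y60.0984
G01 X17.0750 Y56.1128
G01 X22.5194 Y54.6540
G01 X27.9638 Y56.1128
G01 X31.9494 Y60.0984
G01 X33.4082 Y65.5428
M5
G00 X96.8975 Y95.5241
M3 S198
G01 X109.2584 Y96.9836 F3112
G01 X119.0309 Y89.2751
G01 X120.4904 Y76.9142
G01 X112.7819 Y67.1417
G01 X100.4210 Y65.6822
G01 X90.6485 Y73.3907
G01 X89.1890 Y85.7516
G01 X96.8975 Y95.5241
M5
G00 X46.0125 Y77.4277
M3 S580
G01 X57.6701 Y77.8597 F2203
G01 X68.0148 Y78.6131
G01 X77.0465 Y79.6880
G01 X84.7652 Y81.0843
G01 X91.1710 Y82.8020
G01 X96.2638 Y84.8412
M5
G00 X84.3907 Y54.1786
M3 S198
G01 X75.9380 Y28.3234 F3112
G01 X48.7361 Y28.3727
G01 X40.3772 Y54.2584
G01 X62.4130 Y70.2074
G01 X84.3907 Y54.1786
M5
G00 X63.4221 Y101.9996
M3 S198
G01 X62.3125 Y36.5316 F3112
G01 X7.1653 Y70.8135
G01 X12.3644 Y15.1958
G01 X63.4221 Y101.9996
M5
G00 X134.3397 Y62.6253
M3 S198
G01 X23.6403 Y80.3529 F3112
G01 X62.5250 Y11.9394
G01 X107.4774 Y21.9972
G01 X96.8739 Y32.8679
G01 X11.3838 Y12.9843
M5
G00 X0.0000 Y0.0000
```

Machine Y-up, SVG Y-down with viewBox height 110.3990, so y_svg = 110.3990 − y_machine; X carries over.

Run 1: the run's S580 means `#000000` (score). The run returns to its start, so emit a `<polygon>` with points (Y-flipped): 55.6029,35.6896 61.9377,25.8506 73.5798,24.6689 81.7625,33.0343 80.3239,44.6474 70.3475,50.7635 59.3456,46.7768.

Run 2: the run's S580 means `#000000` (score). The run returns to its start, so emit a `<polygon>` with points (Y-flipped): 33.4082,44.8562 31.9494,39.4118 27.9638,35.4262 22.5194,33.9674 17.0750,35.4262 13.0894,39.4118 11.6306,44.8562 13.0894,50.3006 17.0750,54.2862 22.5194,55.7450 27.9638,54.2862 31.9494,50.3006.

Run 3: power S198 maps to stroke `#008000` (engrave). The run returns to its start, so emit a `<polygon>` with points (Y-flipped): 96.8975,14.8749 109.2584,13.4154 119.0309,21.1239 120.4904,33.4848 112.7819,43.2573 100.4210,44.7168 90.6485,37.0083 89.1890,24.6474.

Run 4: S580 ⇒ score layer `#000000`. The run is open, so emit a `<polyline>` with points (Y-flipped): 46.0125,32.9713 57.6701,32.5393 68.0148,31.7859 77.0465,30.7110 84.7652,29.3147 91.1710,27.5970 96.2638,25.5578.

Run 5: power S198 maps to stroke `#008000` (engrave). The run returns to its start, so emit a `<polygon>` with points (Y-flipped): 84.3907,56.2204 75.9380,82.0756 48.7361,82.0263 40.3772,56.1406 62.4130,40.1916.

Run 6: power S198 maps to stroke `#008000` (engrave). The run returns to its start, so emit a `<polygon>` with points (Y-flipped): 63.4221,8.3994 62.3125,73.8674 7.1653,39.5855 12.3644,95.2032.

Run 7: the run's S198 means `#008000` (engrave). The run is open, so emit a `<polyline>` with points (Y-flipped): 134.3397,47.7737 23.6403,30.0461 62.5250,98.4596 107.4774,88.4018 96.8739,77.5311 11.3838,97.4147.

<svg xmlns="http://www.w3.org/2000/svg" width="147.5984mm" height="110.3990mm" viewBox="0 0 147.5984 110.3990">
  <polygon points="55.6029,35.6896 61.9377,25.8506 73.5798,24.6689 81.7625,33.0343 80.3239,44.6474 70.3475,50.7635 59.3456,46.7768" fill="none" stroke="#000000"/>
  <polygon points="33.4082,44.8562 31.9494,39.4118 27.9638,35.4262 22.5194,33.9674 17.0750,35.4262 13.0894,39.4118 11.6306,44.8562 13.0894,50.3006 17.0750,54.2862 22.5194,55.7450 27.9638,54.2862 31.9494,50.3006" fill="none" stroke="#000000"/>
  <polygon points="96.8975,14.8749 109.2584,13.4154 119.0309,21.1239 120.4904,33.4848 112.7819,43.2573 100.4210,44.7168 90.6485,37.0083 89.1890,24.6474" fill="none" stroke="#008000"/>
  <polyline points="46.0125,32.9713 57.6701,32.5393 68.0148,31.7859 77.0465,30.7110 84.7652,29.3147 91.1710,27.5970 96.2638,25.5578" fill="none" stroke="#000000"/>
  <polygon points="84.3907,56.2204 75.9380,82.0756 48.7361,82.0263 40.3772,56.1406 62.4130,40.1916" fill="none" stroke="#008000"/>
  <polygon points="63.4221,8.3994 62.3125,73.8674 7.1653,39.5855 12.3644,95.2032" fill="none" stroke="#008000"/>
  <polyline points="134.3397,47.7737 23.6403,30.0461 62.5250,98.4596 107.4774,88.4018 96.8739,77.5311 11.3838,97.4147" fill="none" stroke="#008000"/>
</svg>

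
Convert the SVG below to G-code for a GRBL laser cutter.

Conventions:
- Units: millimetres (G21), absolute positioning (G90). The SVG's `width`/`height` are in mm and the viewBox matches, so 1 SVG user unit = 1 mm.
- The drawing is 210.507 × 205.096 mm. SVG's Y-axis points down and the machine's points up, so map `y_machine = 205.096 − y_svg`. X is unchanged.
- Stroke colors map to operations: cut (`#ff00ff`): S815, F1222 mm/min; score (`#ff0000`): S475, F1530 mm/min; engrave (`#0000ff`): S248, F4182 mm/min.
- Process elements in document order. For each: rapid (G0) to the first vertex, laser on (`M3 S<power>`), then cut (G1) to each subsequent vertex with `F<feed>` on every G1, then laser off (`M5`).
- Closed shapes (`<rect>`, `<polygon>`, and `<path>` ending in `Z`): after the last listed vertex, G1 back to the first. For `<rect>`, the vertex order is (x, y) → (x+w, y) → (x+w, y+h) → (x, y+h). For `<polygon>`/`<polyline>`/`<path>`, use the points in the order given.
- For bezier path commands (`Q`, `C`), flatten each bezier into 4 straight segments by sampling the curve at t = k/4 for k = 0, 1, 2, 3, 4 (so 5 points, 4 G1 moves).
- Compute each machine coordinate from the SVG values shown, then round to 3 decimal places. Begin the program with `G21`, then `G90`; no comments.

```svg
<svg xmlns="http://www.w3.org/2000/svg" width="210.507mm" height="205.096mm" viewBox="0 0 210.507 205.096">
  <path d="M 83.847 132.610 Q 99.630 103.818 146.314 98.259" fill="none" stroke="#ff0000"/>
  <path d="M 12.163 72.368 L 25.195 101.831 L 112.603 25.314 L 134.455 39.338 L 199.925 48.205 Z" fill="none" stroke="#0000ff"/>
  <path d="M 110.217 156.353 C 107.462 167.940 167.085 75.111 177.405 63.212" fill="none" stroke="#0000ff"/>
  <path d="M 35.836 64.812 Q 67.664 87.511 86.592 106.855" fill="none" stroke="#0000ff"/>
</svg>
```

1 u = 1 mm; y_m = 205.096 − y.

[1] `<path>` quadratic bezier, #ff0000→score S475 F1530: (83.847,72.486) → (93.670,85.430) → (107.355,95.470) → (124.903,102.605) → (146.314,106.837)

[2] `<path>` closed polygon, #0000ff→engrave S248 F4182: (12.163,132.728) → (25.195,103.265) → (112.603,179.782) → (134.455,165.758) → (199.925,156.891) → (12.163,132.728) (closed)

[3] `<path>` cubic bezier, #0000ff→engrave S248 F4182: (110.217,48.743) → (118.102,56.735) → (138.908,86.506) → (162.166,120.681) → (177.405,141.884)

[4] `<path>` quadratic bezier, #0000ff→engrave S248 F4182: (35.836,140.284) → (50.944,129.144) → (64.439,118.424) → (76.322,108.123) → (86.592,98.241)

G21
G90
G0 X83.847 Y72.486
M3 S475
G1 X93.670 Y85.430 F1530
G1 X107.355 Y95.470 F1530
G1 X124.903 Y102.605 F1530
G1 X146.314 Y106.837 F1530
M5
G0 X12.163 Y132.728
M3 S248
G1 X25.195 Y103.265 F4182
G1 X112.603 Y179.782 F4182
G1 X134.455 Y165.758 F4182
G1 X199.925 Y156.891 F4182
G1 X12.163 Y132.728 F4182
M5
G0 X110.217 Y48.743
M3 S248
G1 X118.102 Y56.735 F4182
G1 X138.908 Y86.506 F4182
G1 X162.166 Y120.681 F4182
G1 X177.405 Y141.884 F4182
M5
G0 X35.836 Y140.284
M3 S248
G1 X50.944 Y129.144 F4182
G1 X64.439 Y118.424 F4182
G1 X76.322 Y108.123 F4182
G1 X86.592 Y98.241 F4182
M5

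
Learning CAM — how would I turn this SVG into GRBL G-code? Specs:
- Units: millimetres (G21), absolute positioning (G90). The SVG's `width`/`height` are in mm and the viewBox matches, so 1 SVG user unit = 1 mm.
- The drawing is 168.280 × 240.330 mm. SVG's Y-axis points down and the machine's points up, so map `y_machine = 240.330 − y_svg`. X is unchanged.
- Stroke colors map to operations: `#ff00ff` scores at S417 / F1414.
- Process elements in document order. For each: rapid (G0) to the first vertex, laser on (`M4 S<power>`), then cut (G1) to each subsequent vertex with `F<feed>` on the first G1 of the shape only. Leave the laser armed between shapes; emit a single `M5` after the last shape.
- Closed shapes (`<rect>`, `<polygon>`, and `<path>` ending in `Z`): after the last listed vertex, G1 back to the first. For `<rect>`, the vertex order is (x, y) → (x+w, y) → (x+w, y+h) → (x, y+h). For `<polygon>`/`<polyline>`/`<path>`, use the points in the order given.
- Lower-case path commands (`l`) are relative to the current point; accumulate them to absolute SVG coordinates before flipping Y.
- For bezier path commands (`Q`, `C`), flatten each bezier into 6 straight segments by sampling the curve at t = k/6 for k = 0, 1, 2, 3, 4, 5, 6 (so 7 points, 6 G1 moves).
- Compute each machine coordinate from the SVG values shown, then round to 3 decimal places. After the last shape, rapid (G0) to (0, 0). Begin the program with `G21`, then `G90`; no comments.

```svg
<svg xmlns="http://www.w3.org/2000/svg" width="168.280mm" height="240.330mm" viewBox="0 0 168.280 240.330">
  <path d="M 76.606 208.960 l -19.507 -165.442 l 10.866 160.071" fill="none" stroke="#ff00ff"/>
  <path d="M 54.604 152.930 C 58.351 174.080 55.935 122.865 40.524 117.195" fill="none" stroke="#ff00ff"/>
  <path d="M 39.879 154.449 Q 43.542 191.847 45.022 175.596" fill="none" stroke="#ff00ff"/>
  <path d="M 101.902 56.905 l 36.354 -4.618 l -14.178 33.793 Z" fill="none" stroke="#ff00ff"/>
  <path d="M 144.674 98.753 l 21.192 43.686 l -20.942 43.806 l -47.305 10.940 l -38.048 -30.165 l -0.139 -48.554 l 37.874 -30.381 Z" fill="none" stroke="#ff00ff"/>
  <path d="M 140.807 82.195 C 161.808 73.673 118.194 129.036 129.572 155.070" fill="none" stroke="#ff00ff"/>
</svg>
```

G21
G90
G0 X76.606 Y31.370
M4 S417
G1 X57.099 Y196.812 F1414
G1 X67.965 Y36.741
G0 X54.604 Y87.400
M4 S417
G1 X55.932 Y82.310 F1414
G1 X56.044 Y86.005
G1 X54.748 Y95.210
G1 X51.856 Y106.650
G1 X47.178 Y117.050
G1 X40.524 Y123.135
G0 X39.879 Y85.881
M4 S417
G1 X41.039 Y74.905 F1414
G1 X42.078 Y66.910
G1 X42.996 Y61.895
G1 X43.793 Y59.861
G1 X44.468 Y60.807
G1 X45.022 Y64.734
G0 X101.902 Y183.425
M4 S417
G1 X138.256 Y188.043 F1414
G1 X124.078 Y154.250
G1 X101.902 Y183.425
G0 X144.674 Y141.577
M4 S417
G1 X165.866 Y97.891 F1414
G1 X144.924 Y54.085
G1 X97.619 Y43.145
G1 X59.571 Y73.310
G1 X59.432 Y121.864
G1 X97.306 Y152.245
G1 X144.674 Y141.577
G0 X140.807 Y158.135
M4 S417
G1 X146.477 Y157.504 F1414
G1 X144.700 Y148.814
G1 X138.798 Y134.656
G1 X132.095 Y117.618
G1 X127.912 Y100.290
G1 X129.572 Y85.260
M5
G0 X0.000 Y0.000

1 u = 1 mm; y_m = 240.330 − y.

[1] `<path>` open polyline, #ff00ff→score S417 F1414: (76.606,31.370) → (57.099,196.812) → (67.965,36.741)

[2] `<path>` cubic bezier, #ff00ff→score S417 F1414: (54.604,87.400) → (55.932,82.310) → (56.044,86.005) → (54.748,95.210) → (51.856,106.650) → (47.178,117.050) → (40.524,123.135)

[3] `<path>` quadratic bezier, #ff00ff→score S417 F1414: (39.879,85.881) → (41.039,74.905) → (42.078,66.910) → (42.996,61.895) → (43.793,59.861) → (44.468,60.807) → (45.022,64.734)

[4] `<path>` regular polygon, #ff00ff→score S417 F1414: (101.902,183.425) → (138.256,188.043) → (124.078,154.250) → (101.902,183.425) (closed)

[5] `<path>` regular polygon, #ff00ff→score S417 F1414: (144.674,141.577) → (165.866,97.891) → (144.924,54.085) → (97.619,43.145) → (59.571,73.310) → (59.432,121.864) → (97.306,152.245) → (144.674,141.577) (closed)

[6] `<path>` cubic bezier, #ff00ff→score S417 F1414: (140.807,158.135) → (146.477,157.504) → (144.700,148.814) → (138.798,134.656) → (132.095,117.618) → (127.912,100.290) → (129.572,85.260)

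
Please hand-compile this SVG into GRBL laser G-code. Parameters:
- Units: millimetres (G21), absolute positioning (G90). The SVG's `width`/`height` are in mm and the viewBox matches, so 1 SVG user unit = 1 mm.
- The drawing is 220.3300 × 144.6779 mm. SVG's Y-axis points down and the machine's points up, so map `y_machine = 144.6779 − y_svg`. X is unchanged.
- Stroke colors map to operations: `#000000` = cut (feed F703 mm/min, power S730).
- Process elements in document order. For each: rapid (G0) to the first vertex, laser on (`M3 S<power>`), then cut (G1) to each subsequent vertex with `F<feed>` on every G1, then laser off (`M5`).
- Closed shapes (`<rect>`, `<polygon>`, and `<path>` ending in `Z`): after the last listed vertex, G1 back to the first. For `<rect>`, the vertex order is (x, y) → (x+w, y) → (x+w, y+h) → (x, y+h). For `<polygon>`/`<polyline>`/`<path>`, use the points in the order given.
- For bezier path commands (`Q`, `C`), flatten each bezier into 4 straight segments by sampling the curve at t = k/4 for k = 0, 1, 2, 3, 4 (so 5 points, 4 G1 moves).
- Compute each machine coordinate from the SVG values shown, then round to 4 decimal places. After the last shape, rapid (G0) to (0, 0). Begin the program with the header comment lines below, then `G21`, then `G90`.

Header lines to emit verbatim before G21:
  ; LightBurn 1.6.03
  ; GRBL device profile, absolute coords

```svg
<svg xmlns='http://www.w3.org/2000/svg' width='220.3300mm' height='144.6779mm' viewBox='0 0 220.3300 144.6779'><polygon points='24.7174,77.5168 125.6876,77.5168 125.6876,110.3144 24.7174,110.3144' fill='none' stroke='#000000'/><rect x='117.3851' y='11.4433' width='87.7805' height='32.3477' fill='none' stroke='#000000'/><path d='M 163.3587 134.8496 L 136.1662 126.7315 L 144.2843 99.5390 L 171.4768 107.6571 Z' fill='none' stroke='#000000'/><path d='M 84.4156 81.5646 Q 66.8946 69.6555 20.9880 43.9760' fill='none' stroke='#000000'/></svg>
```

viewBox `0 0 220.3300 144.6779` with mm width/height → 1 unit = 1 mm. Flip: y_m = 144.6779 − y_svg.

**Shape 1** — `<polygon>` rectangle, stroke `#000000` → cut (S730, F703). Machine vertices: (24.7174,67.1611) → (125.6876,67.1611) → (125.6876,34.3635) → (24.7174,34.3635) → (24.7174,67.1611). Closed: final G1 returns to the first vertex.

**Shape 2** — `<rect>` rectangle, stroke `#000000` → cut (S730, F703). Machine vertices: (117.3851,133.2346) → (205.1656,133.2346) → (205.1656,100.8869) → (117.3851,100.8869) → (117.3851,133.2346). Closed: final G1 returns to the first vertex.

**Shape 3** — `<path>` regular polygon, stroke `#000000` → cut (S730, F703). Machine vertices: (163.3587,9.8283) → (136.1662,17.9464) → (144.2843,45.1389) → (171.4768,37.0208) → (163.3587,9.8283). Closed: final G1 returns to the first vertex.

**Shape 4** — `<path>` quadratic bezier, stroke `#000000` → cut (S730, F703). Control points (SVG): P0=(84.4156,81.5646), P1=(66.8946,69.6555), P2=(20.9880,43.9760); sampled at t=k/4. Machine vertices: (84.4156,63.1133) → (73.8810,69.9285) → (59.7982,78.4650) → (42.1672,88.7228) → (20.9880,100.7019). Open path.

; LightBurn 1.6.03
; GRBL device profile, absolute coords
G21
G90
G0 X24.7174 Y67.1611
M3 S730
G1 X125.6876 Y67.1611 F703
G1 X125.6876 Y34.3635 F703
G1 X24.7174 Y34.3635 F703
G1 X24.7174 Y67.1611 F703
M5
G0 X117.3851 Y133.2346
M3 S730
G1 X205.1656 Y133.2346 F703
G1 X205.1656 Y100.8869 F703
G1 X117.3851 Y100.8869 F703
G1 X117.3851 Y133.2346 F703
M5
G0 X163.3587 Y9.8283
M3 S730
G1 X136.1662 Y17.9464 F703
G1 X144.2843 Y45.1389 F703
G1 X171.4768 Y37.0208 F703
G1 X163.3587 Y9.8283 F703
M5
G0 X84.4156 Y63.1133
M3 S730
G1 X73.8810 Y69.9285 F703
G1 X59.7982 Y78.4650 F703
G1 X42.1672 Y88.7228 F703
G1 X20.9880 Y100.7019 F703
M5
G0 X0.0000 Y0.0000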